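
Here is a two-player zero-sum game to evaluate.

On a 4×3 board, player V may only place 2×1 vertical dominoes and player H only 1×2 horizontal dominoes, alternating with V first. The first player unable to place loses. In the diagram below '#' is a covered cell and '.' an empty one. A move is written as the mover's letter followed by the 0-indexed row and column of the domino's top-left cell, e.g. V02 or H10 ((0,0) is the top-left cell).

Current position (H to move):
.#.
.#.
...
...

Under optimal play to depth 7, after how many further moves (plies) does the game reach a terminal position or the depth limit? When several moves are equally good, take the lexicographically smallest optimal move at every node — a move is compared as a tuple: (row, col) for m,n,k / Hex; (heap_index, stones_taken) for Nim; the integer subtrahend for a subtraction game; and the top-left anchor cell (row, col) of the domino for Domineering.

PV length from [.#./.#./.../...]: 4 plies

ply 1, H at .#./.#./.../... | H20=-1→.#./.#./##./...*; H21=-1→.#./.#./.##/...; H30=-1→.#./.#./.../##.; H31=-1→.#./.#./.../.##
ply 2, V at .#./.#./##./... | V00=+1→##./##./##./...*; V02=+1→.##/.##/##./...; V12=+1→.#./.##/###/...; V22=+1→.#./.#./###/..#
ply 3, H at ##./##./##./... | H30=-1→##./##./##./##.*; H31=-1→##./##./##./.##
ply 4, V at ##./##./##./##. | V02=+1→###/###/##./##.*; V12=+1→##./###/###/##.; V22=+1→##./##./###/###
ply 5: ###/###/##./##. is terminal -1 (H); from .#./.#./.../... depth 7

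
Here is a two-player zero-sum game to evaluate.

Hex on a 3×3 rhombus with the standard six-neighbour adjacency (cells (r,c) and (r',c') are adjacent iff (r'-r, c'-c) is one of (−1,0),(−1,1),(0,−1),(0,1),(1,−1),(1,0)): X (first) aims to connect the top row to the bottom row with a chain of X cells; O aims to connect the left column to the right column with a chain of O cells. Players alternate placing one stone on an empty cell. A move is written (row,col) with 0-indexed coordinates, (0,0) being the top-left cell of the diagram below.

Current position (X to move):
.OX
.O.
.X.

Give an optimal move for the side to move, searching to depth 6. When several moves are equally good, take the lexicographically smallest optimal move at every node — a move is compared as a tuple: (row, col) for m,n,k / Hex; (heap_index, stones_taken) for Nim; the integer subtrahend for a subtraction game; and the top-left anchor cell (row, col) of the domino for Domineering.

X's best at [.OX/.O./.X.]: (1,2)

p1 X@[.OX/.O./.X.]: (0,0)[XOX/.O./.X.]-1 (1,0)[.OX/XO./.X.]-1 (1,2)[.OX/.OX/.X.]+1* (2,0)[.OX/.O./XX.]-1 (2,2)[.OX/.O./.XX]-1
p2 O@[.OX/.OX/.X.] terminal -1; root [.OX/.O./.X.] d6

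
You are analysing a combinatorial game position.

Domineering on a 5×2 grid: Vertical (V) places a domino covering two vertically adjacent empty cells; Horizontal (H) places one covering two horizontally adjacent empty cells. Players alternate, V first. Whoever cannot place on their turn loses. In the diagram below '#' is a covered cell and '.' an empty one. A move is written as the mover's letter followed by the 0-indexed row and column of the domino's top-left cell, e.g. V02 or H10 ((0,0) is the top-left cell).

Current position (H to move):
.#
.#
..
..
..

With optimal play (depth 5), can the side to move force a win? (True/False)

H winning at [.#/.#/../../..]: True

p1 H@[.#/.#/../../..]: H20[.#/.#/##/../..]-1 H30[.#/.#/../##/..]+1* H40[.#/.#/../../##]-1
p2 V@[.#/.#/../##/..]: V00[##/##/../##/..]-1* V10[.#/##/#./##/..]-1
p3 H@[##/##/../##/..]: H20[##/##/##/##/..]+1* H40[##/##/../##/##]+1
p4 V@[##/##/##/##/..] terminal -1; root [.#/.#/../../..] d5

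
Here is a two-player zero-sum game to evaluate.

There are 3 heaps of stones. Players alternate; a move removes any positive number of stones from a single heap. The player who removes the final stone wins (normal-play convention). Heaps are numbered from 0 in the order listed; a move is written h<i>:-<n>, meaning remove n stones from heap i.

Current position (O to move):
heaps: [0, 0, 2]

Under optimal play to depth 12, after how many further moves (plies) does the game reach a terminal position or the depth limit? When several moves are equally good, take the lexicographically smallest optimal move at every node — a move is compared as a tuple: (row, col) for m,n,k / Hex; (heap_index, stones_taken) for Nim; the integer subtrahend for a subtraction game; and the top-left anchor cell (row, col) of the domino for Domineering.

ply 1, O at (0,0,2) | h2:-1=-1→(0,0,1); h2:-2=+1→(0,0,0)*
ply 2: (0,0,0) is terminal -1 (X); from (0,0,2) depth 12

PV length from [(0,0,2)]: 1 ply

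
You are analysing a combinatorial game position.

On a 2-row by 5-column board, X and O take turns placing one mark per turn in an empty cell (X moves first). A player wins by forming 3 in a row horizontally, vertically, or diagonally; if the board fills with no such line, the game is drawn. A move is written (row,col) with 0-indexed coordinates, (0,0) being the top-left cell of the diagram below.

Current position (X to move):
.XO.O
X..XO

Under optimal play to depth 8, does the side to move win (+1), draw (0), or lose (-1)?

value(.XO.O/X..XO, X) = 0

[.XO.O/X..XO] X move#1: (0,0):-1/XXO.O/X..XO, (0,3):+0/.XOXO/X..XO*, (1,1):-1/.XO.O/XX.XO, (1,2):-1/.XO.O/X.XXO
[.XOXO/X..XO] O move#2: (0,0):+0/OXOXO/X..XO*, (1,1):+0/.XOXO/XO.XO, (1,2):+0/.XOXO/X.OXO
[OXOXO/X..XO] X move#3: (1,1):+0/OXOXO/XX.XO*, (1,2):+0/OXOXO/X.XXO
[OXOXO/XX.XO] O move#4: (1,2):+0/OXOXO/XXOXO*
[OXOXO/XXOXO] end (terminal +0, X#5); searched .XO.O/X..XO to 8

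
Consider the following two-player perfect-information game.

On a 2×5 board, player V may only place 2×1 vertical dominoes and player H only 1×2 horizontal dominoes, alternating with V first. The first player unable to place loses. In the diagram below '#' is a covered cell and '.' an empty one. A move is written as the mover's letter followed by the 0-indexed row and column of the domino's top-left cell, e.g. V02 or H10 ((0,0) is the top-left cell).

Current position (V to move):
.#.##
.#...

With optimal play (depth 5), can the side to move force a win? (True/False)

p1 V@[.#.##/.#...]: V00[##.##/##...]-1 V02[.####/.##..]+1*
p2 H@[.####/.##..]: H13[.####/.####]-1*
p3 V@[.####/.####]: V00[#####/#####]+1*
p4 H@[#####/#####] terminal -1; root [.#.##/.#...] d5

V winning at [.#.##/.#...]: True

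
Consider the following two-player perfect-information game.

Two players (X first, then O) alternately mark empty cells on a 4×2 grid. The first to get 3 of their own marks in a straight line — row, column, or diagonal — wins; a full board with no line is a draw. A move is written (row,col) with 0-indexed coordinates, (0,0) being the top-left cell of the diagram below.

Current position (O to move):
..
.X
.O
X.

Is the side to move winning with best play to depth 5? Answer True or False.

ply 1, O at ../.X/.O/X. | (0,0)=+0→O./.X/.O/X.*; (0,1)=+0→.O/.X/.O/X.; (1,0)=+0→../OX/.O/X.; (2,0)=+0→../.X/OO/X.; (3,1)=+0→../.X/.O/XO
ply 2, X at O./.X/.O/X. | (0,1)=+0→OX/.X/.O/X.*; (1,0)=+0→O./XX/.O/X.; (2,0)=+0→O./.X/XO/X.; (3,1)=+0→O./.X/.O/XX
ply 3, O at OX/.X/.O/X. | (1,0)=+0→OX/OX/.O/X.*; (2,0)=+0→OX/.X/OO/X.; (3,1)=+0→OX/.X/.O/XO
ply 4, X at OX/OX/.O/X. | (2,0)=+0→OX/OX/XO/X.*; (3,1)=-1→OX/OX/.O/XX
ply 5, O at OX/OX/XO/X. | (3,1)=+0→OX/OX/XO/XO*
ply 6: OX/OX/XO/XO is terminal +0 (X); from ../.X/.O/X. depth 5

O winning at [../.X/.O/X.]: False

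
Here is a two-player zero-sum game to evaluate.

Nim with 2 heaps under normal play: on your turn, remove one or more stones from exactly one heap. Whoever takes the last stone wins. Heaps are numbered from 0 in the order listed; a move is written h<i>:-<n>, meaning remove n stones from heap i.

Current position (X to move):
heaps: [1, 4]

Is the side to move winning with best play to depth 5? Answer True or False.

ply 1, X at (1,4) | h0:-1=-1→(0,4); h1:-1=-1→(1,3); h1:-2=-1→(1,2); h1:-3=+1→(1,1)*; h1:-4=-1→(1,0)
ply 2, O at (1,1) | h0:-1=-1→(0,1)*; h1:-1=-1→(1,0)
ply 3, X at (0,1) | h1:-1=+1→(0,0)*
ply 4: (0,0) is terminal -1 (O); from (1,4) depth 5

X winning at [(1,4)]: True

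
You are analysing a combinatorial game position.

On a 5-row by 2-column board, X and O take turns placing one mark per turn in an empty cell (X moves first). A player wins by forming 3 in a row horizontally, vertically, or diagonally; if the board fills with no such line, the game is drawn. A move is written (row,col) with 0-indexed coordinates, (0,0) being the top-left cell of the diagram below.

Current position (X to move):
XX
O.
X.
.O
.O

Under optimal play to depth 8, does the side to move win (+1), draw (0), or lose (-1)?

value(XX/O./X./.O/.O, X) = 0

ply 1, X at XX/O./X./.O/.O | (1,1)=-1→XX/OX/X./.O/.O; (2,1)=+0→XX/O./XX/.O/.O*; (3,0)=-1→XX/O./X./XO/.O; (4,0)=-1→XX/O./X./.O/XO
ply 2, O at XX/O./XX/.O/.O | (1,1)=+0→XX/OO/XX/.O/.O*; (3,0)=-1→XX/O./XX/OO/.O; (4,0)=-1→XX/O./XX/.O/OO
ply 3, X at XX/OO/XX/.O/.O | (3,0)=+0→XX/OO/XX/XO/.O*; (4,0)=+0→XX/OO/XX/.O/XO
ply 4, O at XX/OO/XX/XO/.O | (4,0)=+0→XX/OO/XX/XO/OO*
ply 5: XX/OO/XX/XO/OO is terminal +0 (X); from XX/O./X./.O/.O depth 8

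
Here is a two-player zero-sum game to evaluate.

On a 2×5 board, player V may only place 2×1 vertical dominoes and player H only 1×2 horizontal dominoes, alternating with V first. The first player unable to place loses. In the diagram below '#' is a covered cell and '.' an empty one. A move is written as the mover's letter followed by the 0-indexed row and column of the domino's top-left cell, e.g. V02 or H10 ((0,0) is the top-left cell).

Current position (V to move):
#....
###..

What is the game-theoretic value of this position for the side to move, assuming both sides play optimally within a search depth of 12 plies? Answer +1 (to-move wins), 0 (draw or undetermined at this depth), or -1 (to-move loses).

[#..../###..] V move#1: V03:+1/#..#./####.*, V04:-1/#...#/###.#
[#..#./####.] H move#2: H01:-1/####./####.*
[####./####.] V move#3: V04:+1/#####/#####*
[#####/#####] end (terminal -1, H#4); searched #..../###.. to 12

value(#..../###.., V) = +1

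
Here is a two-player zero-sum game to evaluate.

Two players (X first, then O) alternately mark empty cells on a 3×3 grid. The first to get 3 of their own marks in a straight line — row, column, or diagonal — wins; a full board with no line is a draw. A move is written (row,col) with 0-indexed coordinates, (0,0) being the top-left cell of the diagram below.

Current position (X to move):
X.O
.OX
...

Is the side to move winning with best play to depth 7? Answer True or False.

X winning at [X.O/.OX/...]: False

ply 1, X at X.O/.OX/... | (0,1)=-1→XXO/.OX/...; (1,0)=-1→X.O/XOX/...; (2,0)=+0→X.O/.OX/X..*; (2,1)=-1→X.O/.OX/.X.; (2,2)=-1→X.O/.OX/..X
ply 2, O at X.O/.OX/X.. | (0,1)=-1→XOO/.OX/X..; (1,0)=+0→X.O/OOX/X..*; (2,1)=-1→X.O/.OX/XO.; (2,2)=-1→X.O/.OX/X.O
ply 3, X at X.O/OOX/X.. | (0,1)=+0→XXO/OOX/X..*; (2,1)=+0→X.O/OOX/XX.; (2,2)=+0→X.O/OOX/X.X
ply 4, O at XXO/OOX/X.. | (2,1)=+0→XXO/OOX/XO.*; (2,2)=+0→XXO/OOX/X.O
ply 5, X at XXO/OOX/XO. | (2,2)=+0→XXO/OOX/XOX*
ply 6: XXO/OOX/XOX is terminal +0 (O); from X.O/.OX/... depth 7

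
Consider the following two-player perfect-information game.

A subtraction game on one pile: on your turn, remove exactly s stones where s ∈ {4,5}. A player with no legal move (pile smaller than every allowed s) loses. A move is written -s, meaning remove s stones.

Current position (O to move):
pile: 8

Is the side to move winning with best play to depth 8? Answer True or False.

[8] O move#1: -4:-1/4, -5:+1/3*
[3] end (terminal -1, X#2); searched 8 to 8

O winning at [8]: True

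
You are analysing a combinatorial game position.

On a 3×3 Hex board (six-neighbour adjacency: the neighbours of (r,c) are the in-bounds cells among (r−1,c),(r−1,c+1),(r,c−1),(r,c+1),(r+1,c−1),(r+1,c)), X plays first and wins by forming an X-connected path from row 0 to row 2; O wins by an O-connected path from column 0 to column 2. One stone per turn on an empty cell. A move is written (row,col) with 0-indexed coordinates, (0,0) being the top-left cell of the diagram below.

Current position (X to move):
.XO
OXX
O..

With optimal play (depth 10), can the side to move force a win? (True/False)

[.XO/OXX/O..] X move#1: (0,0):+1/XXO/OXX/O..*, (2,1):+1/.XO/OXX/OX., (2,2):+1/.XO/OXX/O.X
[XXO/OXX/O..] O move#2: (2,1):-1/XXO/OXX/OO.*, (2,2):-1/XXO/OXX/O.O
[XXO/OXX/OO.] X move#3: (2,2):+1/XXO/OXX/OOX*
[XXO/OXX/OOX] end (terminal -1, O#4); searched .XO/OXX/O.. to 10

X winning at [.XO/OXX/O..]: True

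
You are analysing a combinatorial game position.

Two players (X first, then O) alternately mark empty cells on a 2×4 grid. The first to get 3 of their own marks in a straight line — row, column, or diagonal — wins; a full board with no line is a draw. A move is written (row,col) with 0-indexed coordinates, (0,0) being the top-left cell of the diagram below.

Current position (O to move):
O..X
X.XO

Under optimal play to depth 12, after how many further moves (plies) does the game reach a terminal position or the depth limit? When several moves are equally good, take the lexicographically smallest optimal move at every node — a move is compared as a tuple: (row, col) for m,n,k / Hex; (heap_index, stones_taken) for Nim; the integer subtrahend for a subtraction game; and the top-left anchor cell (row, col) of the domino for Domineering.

[O..X/X.XO] O move#1: (0,1):-1/OO.X/X.XO, (0,2):-1/O.OX/X.XO, (1,1):+0/O..X/XOXO*
[O..X/XOXO] X move#2: (0,1):+0/OX.X/XOXO*, (0,2):+0/O.XX/XOXO
[OX.X/XOXO] O move#3: (0,2):+0/OXOX/XOXO*
[OXOX/XOXO] end (terminal +0, X#4); searched O..X/X.XO to 12

PV length from [O..X/X.XO]: 3 plies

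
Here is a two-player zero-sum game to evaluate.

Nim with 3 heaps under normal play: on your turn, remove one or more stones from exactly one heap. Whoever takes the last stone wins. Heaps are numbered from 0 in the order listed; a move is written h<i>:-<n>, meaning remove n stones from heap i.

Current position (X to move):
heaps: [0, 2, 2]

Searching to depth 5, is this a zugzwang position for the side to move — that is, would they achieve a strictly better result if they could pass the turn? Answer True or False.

zugzwang((0,2,2), X) = True

p1 X@[(0,2,2)]: h1:-1[(0,1,2)]-1* h1:-2[(0,0,2)]-1 h2:-1[(0,2,1)]-1 h2:-2[(0,2,0)]-1
p2 O@[(0,1,2)]: h1:-1[(0,0,2)]-1 h2:-1[(0,1,1)]+1* h2:-2[(0,1,0)]-1
p3 X@[(0,1,1)]: h1:-1[(0,0,1)]-1* h2:-1[(0,1,0)]-1
p4 O@[(0,0,1)]: h2:-1[(0,0,0)]+1*
p5 X@[(0,0,0)] terminal -1; root [(0,2,2)] d5
if X skipped the turn, O would face:
~ p1 O@[(0,2,2)]: h1:-1[(0,1,2)]-1* h1:-2[(0,0,2)]-1 h2:-1[(0,2,1)]-1 h2:-2[(0,2,0)]-1
~ p2 X@[(0,1,2)]: h1:-1[(0,0,2)]-1 h2:-1[(0,1,1)]+1* h2:-2[(0,1,0)]-1
~ p3 O@[(0,1,1)]: h1:-1[(0,0,1)]-1* h2:-1[(0,1,0)]-1
~ p4 X@[(0,0,1)]: h2:-1[(0,0,0)]+1*
~ p5 O@[(0,0,0)] terminal -1; root [(0,2,2)] d5
compare (X): move=-1 vs pass=+1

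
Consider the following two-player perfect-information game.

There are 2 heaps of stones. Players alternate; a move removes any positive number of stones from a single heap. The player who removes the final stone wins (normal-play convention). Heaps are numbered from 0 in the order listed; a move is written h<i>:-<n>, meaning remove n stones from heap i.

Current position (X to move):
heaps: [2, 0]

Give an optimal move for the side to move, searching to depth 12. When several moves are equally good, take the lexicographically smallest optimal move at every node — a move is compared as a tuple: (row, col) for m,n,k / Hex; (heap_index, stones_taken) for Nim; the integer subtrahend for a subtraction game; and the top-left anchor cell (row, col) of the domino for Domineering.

ply 1, X at (2,0) | h0:-1=-1→(1,0); h0:-2=+1→(0,0)*
ply 2: (0,0) is terminal -1 (O); from (2,0) depth 12

X's best at [(2,0)]: h0:-2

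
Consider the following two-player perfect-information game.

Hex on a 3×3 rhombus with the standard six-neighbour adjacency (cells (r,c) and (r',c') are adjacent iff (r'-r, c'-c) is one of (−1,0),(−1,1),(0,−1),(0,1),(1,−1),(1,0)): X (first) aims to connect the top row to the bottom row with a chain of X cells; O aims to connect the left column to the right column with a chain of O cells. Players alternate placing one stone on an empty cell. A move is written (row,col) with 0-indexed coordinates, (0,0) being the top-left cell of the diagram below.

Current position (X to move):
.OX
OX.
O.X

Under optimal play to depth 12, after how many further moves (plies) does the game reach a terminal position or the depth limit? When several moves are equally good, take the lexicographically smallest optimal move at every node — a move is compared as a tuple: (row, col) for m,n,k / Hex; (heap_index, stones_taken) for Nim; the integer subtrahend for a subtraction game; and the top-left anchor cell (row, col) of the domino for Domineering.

ply 1, X at .OX/OX./O.X | (0,0)=+1→XOX/OX./O.X*; (1,2)=+1→.OX/OXX/O.X; (2,1)=+1→.OX/OX./OXX
ply 2, O at XOX/OX./O.X | (1,2)=-1→XOX/OXO/O.X*; (2,1)=-1→XOX/OX./OOX
ply 3, X at XOX/OXO/O.X | (2,1)=+1→XOX/OXO/OXX*
ply 4: XOX/OXO/OXX is terminal -1 (O); from .OX/OX./O.X depth 12

PV length from [.OX/OX./O.X]: 3 plies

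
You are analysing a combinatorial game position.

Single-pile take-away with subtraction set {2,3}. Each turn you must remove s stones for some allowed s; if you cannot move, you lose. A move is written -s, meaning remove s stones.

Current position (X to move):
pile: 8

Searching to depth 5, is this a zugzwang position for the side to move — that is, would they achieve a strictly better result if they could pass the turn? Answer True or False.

ply 1, X at 8 | -2=+1→6*; -3=+1→5
ply 2, O at 6 | -2=-1→4*; -3=-1→3
ply 3, X at 4 | -2=-1→2; -3=+1→1*
ply 4: 1 is terminal -1 (O); from 8 depth 5
suppose X passes — search the same position with O to move:
pass> ply 1, O at 8 | -2=+1→6*; -3=+1→5
pass> ply 2, X at 6 | -2=-1→4*; -3=-1→3
pass> ply 3, O at 4 | -2=-1→2; -3=+1→1*
pass> ply 4: 1 is terminal -1 (X); from 8 depth 5
for X: play +1, pass -1

zugzwang(8, X) = False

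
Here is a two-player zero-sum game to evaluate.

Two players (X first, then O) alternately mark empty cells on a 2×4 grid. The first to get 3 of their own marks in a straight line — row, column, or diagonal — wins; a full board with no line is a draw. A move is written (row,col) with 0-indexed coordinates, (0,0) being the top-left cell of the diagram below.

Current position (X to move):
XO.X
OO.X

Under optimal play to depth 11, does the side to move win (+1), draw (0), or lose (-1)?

value(XO.X/OO.X, X) = 0

[XO.X/OO.X] X move#1: (0,2):-1/XOXX/OO.X, (1,2):+0/XO.X/OOXX*
[XO.X/OOXX] O move#2: (0,2):+0/XOOX/OOXX*
[XOOX/OOXX] end (terminal +0, X#3); searched XO.X/OO.X to 11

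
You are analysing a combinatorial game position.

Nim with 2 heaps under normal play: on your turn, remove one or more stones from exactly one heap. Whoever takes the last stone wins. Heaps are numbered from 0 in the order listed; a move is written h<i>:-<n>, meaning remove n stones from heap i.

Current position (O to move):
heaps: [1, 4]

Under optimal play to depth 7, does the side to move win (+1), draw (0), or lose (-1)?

ply 1, O at (1,4) | h0:-1=-1→(0,4); h1:-1=-1→(1,3); h1:-2=-1→(1,2); h1:-3=+1→(1,1)*; h1:-4=-1→(1,0)
ply 2, X at (1,1) | h0:-1=-1→(0,1)*; h1:-1=-1→(1,0)
ply 3, O at (0,1) | h1:-1=+1→(0,0)*
ply 4: (0,0) is terminal -1 (X); from (1,4) depth 7

value((1,4), O) = +1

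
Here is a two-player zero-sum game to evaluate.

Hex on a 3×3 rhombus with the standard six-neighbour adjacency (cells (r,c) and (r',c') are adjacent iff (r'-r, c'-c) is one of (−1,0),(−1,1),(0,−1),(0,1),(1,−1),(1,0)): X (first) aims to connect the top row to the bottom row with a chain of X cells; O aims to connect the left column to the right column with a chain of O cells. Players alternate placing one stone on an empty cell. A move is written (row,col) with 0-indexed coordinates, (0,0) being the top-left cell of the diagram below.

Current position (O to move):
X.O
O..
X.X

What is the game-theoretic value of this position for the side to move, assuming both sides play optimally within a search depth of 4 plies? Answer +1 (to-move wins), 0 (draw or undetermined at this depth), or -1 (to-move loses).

ply 1, O at X.O/O../X.X | (0,1)=+1→XOO/O../X.X*; (1,1)=+1→X.O/OO./X.X; (1,2)=+1→X.O/O.O/X.X; (2,1)=+1→X.O/O../XOX
ply 2: XOO/O../X.X is terminal -1 (X); from X.O/O../X.X depth 4

value(X.O/O../X.X, O) = +1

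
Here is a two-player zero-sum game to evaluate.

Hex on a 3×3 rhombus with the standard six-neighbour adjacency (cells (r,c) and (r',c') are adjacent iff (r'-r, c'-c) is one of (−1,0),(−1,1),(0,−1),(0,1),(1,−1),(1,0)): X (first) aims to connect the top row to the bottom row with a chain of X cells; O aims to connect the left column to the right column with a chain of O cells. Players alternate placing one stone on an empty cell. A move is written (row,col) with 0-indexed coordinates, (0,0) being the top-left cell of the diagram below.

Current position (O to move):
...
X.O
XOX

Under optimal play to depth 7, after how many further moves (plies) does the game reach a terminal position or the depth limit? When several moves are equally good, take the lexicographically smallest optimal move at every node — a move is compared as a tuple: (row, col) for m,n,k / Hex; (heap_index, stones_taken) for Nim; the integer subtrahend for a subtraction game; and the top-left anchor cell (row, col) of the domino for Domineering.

PV length from [.../X.O/XOX]: 2 plies

[.../X.O/XOX] O move#1: (0,0):-1/O../X.O/XOX*, (0,1):-1/.O./X.O/XOX, (0,2):-1/..O/X.O/XOX, (1,1):-1/.../XOO/XOX
[O../X.O/XOX] X move#2: (0,1):+1/OX./X.O/XOX*, (0,2):+1/O.X/X.O/XOX, (1,1):+1/O../XXO/XOX
[OX./X.O/XOX] end (terminal -1, O#3); searched .../X.O/XOX to 7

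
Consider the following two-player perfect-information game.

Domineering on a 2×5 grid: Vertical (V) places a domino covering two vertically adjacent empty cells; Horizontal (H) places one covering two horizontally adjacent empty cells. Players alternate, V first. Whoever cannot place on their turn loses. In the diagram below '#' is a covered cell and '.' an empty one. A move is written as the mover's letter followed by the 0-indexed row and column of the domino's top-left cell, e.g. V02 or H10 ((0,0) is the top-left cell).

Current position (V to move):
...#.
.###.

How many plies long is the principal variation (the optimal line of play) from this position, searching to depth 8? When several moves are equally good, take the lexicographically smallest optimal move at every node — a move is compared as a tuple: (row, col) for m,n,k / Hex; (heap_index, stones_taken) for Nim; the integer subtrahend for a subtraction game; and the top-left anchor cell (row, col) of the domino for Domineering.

p1 V@[...#./.###.]: V00[#..#./####.]+1* V04[...##/.####]-1
p2 H@[#..#./####.]: H01[####./####.]-1*
p3 V@[####./####.]: V04[#####/#####]+1*
p4 H@[#####/#####] terminal -1; root [...#./.###.] d8

PV length from [...#./.###.]: 3 plies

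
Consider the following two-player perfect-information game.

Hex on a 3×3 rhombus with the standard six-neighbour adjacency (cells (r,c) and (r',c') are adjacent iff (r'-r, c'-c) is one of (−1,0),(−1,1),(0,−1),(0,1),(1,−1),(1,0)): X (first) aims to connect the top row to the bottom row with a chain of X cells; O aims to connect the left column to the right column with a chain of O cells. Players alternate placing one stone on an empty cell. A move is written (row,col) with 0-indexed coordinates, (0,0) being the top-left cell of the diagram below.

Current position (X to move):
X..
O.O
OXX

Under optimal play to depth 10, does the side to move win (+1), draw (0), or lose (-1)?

value(X../O.O/OXX, X) = +1

ply 1, X at X../O.O/OXX | (0,1)=-1→XX./O.O/OXX; (0,2)=-1→X.X/O.O/OXX; (1,1)=+1→X../OXO/OXX*
ply 2, O at X../OXO/OXX | (0,1)=-1→XO./OXO/OXX*; (0,2)=-1→X.O/OXO/OXX
ply 3, X at XO./OXO/OXX | (0,2)=+1→XOX/OXO/OXX*
ply 4: XOX/OXO/OXX is terminal -1 (O); from X../O.O/OXX depth 10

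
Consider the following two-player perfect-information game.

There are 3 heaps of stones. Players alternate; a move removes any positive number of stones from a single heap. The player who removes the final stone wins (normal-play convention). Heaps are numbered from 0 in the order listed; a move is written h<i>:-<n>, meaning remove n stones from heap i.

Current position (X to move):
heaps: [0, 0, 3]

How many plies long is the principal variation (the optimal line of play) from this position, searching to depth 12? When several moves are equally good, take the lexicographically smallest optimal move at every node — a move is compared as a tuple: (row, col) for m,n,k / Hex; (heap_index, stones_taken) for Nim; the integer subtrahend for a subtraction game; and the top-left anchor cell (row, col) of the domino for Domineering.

p1 X@[(0,0,3)]: h2:-1[(0,0,2)]-1 h2:-2[(0,0,1)]-1 h2:-3[(0,0,0)]+1*
p2 O@[(0,0,0)] terminal -1; root [(0,0,3)] d12

PV length from [(0,0,3)]: 1 ply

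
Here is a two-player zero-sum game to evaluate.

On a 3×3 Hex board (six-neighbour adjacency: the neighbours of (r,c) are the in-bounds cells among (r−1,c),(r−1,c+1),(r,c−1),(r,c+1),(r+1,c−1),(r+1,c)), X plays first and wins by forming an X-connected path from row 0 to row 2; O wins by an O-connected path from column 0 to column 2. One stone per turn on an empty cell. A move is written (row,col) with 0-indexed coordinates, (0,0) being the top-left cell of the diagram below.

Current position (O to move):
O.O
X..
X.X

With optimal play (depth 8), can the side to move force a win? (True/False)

O winning at [O.O/X../X.X]: True

ply 1, O at O.O/X../X.X | (0,1)=+1→OOO/X../X.X*; (1,1)=-1→O.O/XO./X.X; (1,2)=-1→O.O/X.O/X.X; (2,1)=-1→O.O/X../XOX
ply 2: OOO/X../X.X is terminal -1 (X); from O.O/X../X.X depth 8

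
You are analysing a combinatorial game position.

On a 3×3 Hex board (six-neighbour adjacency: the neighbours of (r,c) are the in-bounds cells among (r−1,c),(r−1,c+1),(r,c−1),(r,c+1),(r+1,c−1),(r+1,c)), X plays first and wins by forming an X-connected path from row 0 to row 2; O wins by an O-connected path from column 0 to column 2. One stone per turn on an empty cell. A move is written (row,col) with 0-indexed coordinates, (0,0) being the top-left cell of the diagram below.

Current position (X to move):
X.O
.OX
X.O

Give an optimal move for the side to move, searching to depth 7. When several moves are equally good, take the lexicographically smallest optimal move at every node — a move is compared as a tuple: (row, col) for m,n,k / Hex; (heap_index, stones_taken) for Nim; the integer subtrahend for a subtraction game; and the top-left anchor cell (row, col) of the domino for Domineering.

p1 X@[X.O/.OX/X.O]: (0,1)[XXO/.OX/X.O]-1 (1,0)[X.O/XOX/X.O]+1* (2,1)[X.O/.OX/XXO]-1
p2 O@[X.O/XOX/X.O] terminal -1; root [X.O/.OX/X.O] d7

X's best at [X.O/.OX/X.O]: (1,0)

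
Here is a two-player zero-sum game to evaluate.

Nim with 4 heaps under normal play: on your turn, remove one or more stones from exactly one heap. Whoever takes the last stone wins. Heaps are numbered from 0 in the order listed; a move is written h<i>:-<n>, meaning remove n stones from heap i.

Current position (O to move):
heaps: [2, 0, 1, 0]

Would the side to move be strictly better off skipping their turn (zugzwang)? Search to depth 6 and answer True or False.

ply 1, O at (2,0,1,0) | h0:-1=+1→(1,0,1,0)*; h0:-2=-1→(0,0,1,0); h2:-1=-1→(2,0,0,0)
ply 2, X at (1,0,1,0) | h0:-1=-1→(0,0,1,0)*; h2:-1=-1→(1,0,0,0)
ply 3, O at (0,0,1,0) | h2:-1=+1→(0,0,0,0)*
ply 4: (0,0,0,0) is terminal -1 (X); from (2,0,1,0) depth 6
suppose O passes — search the same position with X to move:
pass> ply 1, X at (2,0,1,0) | h0:-1=+1→(1,0,1,0)*; h0:-2=-1→(0,0,1,0); h2:-1=-1→(2,0,0,0)
pass> ply 2, O at (1,0,1,0) | h0:-1=-1→(0,0,1,0)*; h2:-1=-1→(1,0,0,0)
pass> ply 3, X at (0,0,1,0) | h2:-1=+1→(0,0,0,0)*
pass> ply 4: (0,0,0,0) is terminal -1 (O); from (2,0,1,0) depth 6
for O: play +1, pass -1

zugzwang((2,0,1,0), O) = False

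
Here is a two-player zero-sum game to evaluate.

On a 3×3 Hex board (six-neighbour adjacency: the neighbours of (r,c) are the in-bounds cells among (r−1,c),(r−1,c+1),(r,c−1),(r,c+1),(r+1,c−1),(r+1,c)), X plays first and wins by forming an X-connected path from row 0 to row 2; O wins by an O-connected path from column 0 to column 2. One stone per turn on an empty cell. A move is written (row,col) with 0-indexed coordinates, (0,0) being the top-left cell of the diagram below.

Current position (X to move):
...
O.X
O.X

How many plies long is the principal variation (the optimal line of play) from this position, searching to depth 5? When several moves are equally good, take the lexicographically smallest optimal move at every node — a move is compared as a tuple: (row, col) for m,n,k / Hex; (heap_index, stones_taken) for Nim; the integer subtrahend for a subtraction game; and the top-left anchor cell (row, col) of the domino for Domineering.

p1 X@[.../O.X/O.X]: (0,0)[X../O.X/O.X]-1 (0,1)[.X./O.X/O.X]+1* (0,2)[..X/O.X/O.X]+1 (1,1)[.../OXX/O.X]+1 (2,1)[.../O.X/OXX]-1
p2 O@[.X./O.X/O.X]: (0,0)[OX./O.X/O.X]-1* (0,2)[.XO/O.X/O.X]-1 (1,1)[.X./OOX/O.X]-1 (2,1)[.X./O.X/OOX]-1
p3 X@[OX./O.X/O.X]: (0,2)[OXX/O.X/O.X]+1* (1,1)[OX./OXX/O.X]+1 (2,1)[OX./O.X/OXX]+1
p4 O@[OXX/O.X/O.X] terminal -1; root [.../O.X/O.X] d5

PV length from [.../O.X/O.X]: 3 plies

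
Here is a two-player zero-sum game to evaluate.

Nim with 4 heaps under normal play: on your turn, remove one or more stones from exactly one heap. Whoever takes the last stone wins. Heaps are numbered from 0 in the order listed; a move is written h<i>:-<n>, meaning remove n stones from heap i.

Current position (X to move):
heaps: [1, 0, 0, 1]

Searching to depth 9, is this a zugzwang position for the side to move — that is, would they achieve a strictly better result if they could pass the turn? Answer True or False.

ply 1, X at (1,0,0,1) | h0:-1=-1→(0,0,0,1)*; h3:-1=-1→(1,0,0,0)
ply 2, O at (0,0,0,1) | h3:-1=+1→(0,0,0,0)*
ply 3: (0,0,0,0) is terminal -1 (X); from (1,0,0,1) depth 9
pass branch (O moves first from the same position):
  | ply 1, O at (1,0,0,1) | h0:-1=-1→(0,0,0,1)*; h3:-1=-1→(1,0,0,0)
  | ply 2, X at (0,0,0,1) | h3:-1=+1→(0,0,0,0)*
  | ply 3: (0,0,0,0) is terminal -1 (O); from (1,0,0,1) depth 9
X moving scores -1; X passing scores +1

zugzwang((1,0,0,1), X) = True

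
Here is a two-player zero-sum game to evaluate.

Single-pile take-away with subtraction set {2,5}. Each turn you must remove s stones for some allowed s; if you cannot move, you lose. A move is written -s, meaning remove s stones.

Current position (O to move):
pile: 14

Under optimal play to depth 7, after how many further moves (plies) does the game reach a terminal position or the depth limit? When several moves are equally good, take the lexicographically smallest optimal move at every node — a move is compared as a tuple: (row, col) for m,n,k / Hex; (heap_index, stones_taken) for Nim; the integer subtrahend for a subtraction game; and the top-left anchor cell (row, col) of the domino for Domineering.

PV length from [14]: 4 plies

[14] O move#1: -2:-1/12*, -5:-1/9
[12] X move#2: -2:-1/10, -5:+1/7*
[7] O move#3: -2:-1/5*, -5:-1/2
[5] X move#4: -2:-1/3, -5:+1/0*
[0] end (terminal -1, O#5); searched 14 to 7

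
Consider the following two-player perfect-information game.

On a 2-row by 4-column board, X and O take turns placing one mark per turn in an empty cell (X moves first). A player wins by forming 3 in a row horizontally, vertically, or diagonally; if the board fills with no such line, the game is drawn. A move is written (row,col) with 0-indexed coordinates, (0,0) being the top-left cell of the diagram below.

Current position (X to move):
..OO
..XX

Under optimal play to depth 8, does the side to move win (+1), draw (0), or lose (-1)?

[..OO/..XX] X move#1: (0,0):-1/X.OO/..XX, (0,1):+0/.XOO/..XX, (1,0):-1/..OO/X.XX, (1,1):+1/..OO/.XXX*
[..OO/.XXX] end (terminal -1, O#2); searched ..OO/..XX to 8

value(..OO/..XX, X) = +1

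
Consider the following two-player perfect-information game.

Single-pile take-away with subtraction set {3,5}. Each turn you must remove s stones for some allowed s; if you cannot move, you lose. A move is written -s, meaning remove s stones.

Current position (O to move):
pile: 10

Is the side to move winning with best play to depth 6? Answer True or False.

O winning at [10]: False

p1 O@[10]: -3[7]-1* -5[5]-1
p2 X@[7]: -3[4]-1 -5[2]+1*
p3 O@[2] terminal -1; root [10] d6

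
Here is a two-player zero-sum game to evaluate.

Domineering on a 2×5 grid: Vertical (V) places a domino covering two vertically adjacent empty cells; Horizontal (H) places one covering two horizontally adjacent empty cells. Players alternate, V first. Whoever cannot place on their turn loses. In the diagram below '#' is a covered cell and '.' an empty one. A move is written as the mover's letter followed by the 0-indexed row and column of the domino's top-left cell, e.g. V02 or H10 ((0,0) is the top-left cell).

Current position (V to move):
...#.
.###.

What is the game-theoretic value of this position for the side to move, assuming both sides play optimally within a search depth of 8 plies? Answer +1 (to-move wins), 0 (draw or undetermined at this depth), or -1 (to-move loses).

ply 1, V at ...#./.###. | V00=+1→#..#./####.*; V04=-1→...##/.####
ply 2, H at #..#./####. | H01=-1→####./####.*
ply 3, V at ####./####. | V04=+1→#####/#####*
ply 4: #####/##### is terminal -1 (H); from ...#./.###. depth 8

value(...#./.###., V) = +1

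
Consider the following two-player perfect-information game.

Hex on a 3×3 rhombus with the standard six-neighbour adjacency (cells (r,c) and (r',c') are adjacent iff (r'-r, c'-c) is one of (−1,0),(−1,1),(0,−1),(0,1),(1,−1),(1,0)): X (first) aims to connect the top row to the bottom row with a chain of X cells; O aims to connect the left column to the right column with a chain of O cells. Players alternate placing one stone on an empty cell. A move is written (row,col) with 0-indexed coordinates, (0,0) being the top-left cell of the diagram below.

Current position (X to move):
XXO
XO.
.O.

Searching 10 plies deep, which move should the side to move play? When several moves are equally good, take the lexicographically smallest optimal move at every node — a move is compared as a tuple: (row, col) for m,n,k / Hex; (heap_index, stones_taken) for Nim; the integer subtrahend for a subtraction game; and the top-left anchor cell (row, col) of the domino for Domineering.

ply 1, X at XXO/XO./.O. | (1,2)=-1→XXO/XOX/.O.; (2,0)=+1→XXO/XO./XO.*; (2,2)=-1→XXO/XO./.OX
ply 2: XXO/XO./XO. is terminal -1 (O); from XXO/XO./.O. depth 10

X's best at [XXO/XO./.O.]: (2,0)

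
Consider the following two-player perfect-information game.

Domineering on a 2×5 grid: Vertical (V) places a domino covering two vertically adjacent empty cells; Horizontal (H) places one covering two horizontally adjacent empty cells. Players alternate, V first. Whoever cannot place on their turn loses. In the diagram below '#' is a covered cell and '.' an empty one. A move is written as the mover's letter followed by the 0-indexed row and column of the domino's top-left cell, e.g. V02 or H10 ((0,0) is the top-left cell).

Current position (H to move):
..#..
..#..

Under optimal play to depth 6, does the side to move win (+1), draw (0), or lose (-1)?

value(..#../..#.., H) = -1

ply 1, H at ..#../..#.. | H00=-1→###../..#..*; H03=-1→..###/..#..; H10=-1→..#../###..; H13=-1→..#../..###
ply 2, V at ###../..#.. | V03=+1→####./..##.*; V04=+1→###.#/..#.#
ply 3, H at ####./..##. | H10=-1→####./####.*
ply 4, V at ####./####. | V04=+1→#####/#####*
ply 5: #####/##### is terminal -1 (H); from ..#../..#.. depth 6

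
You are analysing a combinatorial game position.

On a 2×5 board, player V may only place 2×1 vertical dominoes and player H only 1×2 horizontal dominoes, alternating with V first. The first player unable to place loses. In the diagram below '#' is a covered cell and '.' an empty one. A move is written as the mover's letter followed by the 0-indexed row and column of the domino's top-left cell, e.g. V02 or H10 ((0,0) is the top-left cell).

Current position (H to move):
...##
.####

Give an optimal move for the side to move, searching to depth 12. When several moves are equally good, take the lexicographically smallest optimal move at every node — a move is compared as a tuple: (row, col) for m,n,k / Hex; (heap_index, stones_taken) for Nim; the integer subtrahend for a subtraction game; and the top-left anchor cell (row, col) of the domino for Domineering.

H's best at [...##/.####]: H00

[...##/.####] H move#1: H00:+1/##.##/.####*, H01:-1/.####/.####
[##.##/.####] end (terminal -1, V#2); searched ...##/.#### to 12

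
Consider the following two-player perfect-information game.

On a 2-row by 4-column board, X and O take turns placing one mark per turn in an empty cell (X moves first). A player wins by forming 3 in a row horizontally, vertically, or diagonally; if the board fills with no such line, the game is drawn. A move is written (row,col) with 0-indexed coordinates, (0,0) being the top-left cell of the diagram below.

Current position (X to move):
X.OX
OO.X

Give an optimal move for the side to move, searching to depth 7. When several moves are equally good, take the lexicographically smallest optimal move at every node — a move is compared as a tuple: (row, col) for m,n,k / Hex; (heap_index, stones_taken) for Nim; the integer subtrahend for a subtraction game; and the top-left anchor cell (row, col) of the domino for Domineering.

[X.OX/OO.X] X move#1: (0,1):-1/XXOX/OO.X, (1,2):+0/X.OX/OOXX*
[X.OX/OOXX] O move#2: (0,1):+0/XOOX/OOXX*
[XOOX/OOXX] end (terminal +0, X#3); searched X.OX/OO.X to 7

X's best at [X.OX/OO.X]: (1,2)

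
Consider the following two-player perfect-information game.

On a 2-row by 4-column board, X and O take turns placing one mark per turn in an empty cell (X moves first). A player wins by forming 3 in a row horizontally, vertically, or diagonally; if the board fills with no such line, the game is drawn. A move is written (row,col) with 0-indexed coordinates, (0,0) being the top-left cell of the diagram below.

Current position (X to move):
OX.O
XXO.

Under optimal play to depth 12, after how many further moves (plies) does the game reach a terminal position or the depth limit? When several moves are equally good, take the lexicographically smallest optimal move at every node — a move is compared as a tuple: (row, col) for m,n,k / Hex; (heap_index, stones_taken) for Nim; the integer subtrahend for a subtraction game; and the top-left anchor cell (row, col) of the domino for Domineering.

p1 X@[OX.O/XXO.]: (0,2)[OXXO/XXO.]+0* (1,3)[OX.O/XXOX]+0
p2 O@[OXXO/XXO.]: (1,3)[OXXO/XXOO]+0*
p3 X@[OXXO/XXOO] terminal +0; root [OX.O/XXO.] d12

PV length from [OX.O/XXO.]: 2 plies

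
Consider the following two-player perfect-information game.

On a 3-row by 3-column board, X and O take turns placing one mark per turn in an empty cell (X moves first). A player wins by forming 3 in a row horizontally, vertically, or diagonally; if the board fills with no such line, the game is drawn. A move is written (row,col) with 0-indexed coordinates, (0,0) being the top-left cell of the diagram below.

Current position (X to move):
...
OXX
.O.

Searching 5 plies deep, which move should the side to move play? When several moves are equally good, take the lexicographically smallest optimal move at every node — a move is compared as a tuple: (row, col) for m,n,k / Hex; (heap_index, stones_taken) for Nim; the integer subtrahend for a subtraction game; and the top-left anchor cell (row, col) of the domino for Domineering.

[.../OXX/.O.] X move#1: (0,0):+0/X../OXX/.O., (0,1):-1/.X./OXX/.O., (0,2):+1/..X/OXX/.O.*, (2,0):+0/.../OXX/XO., (2,2):+1/.../OXX/.OX
[..X/OXX/.O.] O move#2: (0,0):-1/O.X/OXX/.O.*, (0,1):-1/.OX/OXX/.O., (2,0):-1/..X/OXX/OO., (2,2):-1/..X/OXX/.OO
[O.X/OXX/.O.] X move#3: (0,1):-1/OXX/OXX/.O., (2,0):+1/O.X/OXX/XO.*, (2,2):+1/O.X/OXX/.OX
[O.X/OXX/XO.] end (terminal -1, O#4); searched .../OXX/.O. to 5

X's best at [.../OXX/.O.]: (0,2)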